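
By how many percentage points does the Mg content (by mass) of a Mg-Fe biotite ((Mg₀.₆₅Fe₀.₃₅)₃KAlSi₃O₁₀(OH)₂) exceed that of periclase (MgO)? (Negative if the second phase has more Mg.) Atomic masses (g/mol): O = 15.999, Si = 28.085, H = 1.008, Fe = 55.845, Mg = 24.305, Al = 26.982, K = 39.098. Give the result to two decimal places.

-49.78 percentage points

First mineral: 47.395 g Mg in 450.371 g formula = 10.52 wt% Mg.
Second mineral: 24.305 g Mg in 40.304 g formula = 60.30 wt% Mg.
10.52% − 60.30% gives a difference of -49.78 percentage points.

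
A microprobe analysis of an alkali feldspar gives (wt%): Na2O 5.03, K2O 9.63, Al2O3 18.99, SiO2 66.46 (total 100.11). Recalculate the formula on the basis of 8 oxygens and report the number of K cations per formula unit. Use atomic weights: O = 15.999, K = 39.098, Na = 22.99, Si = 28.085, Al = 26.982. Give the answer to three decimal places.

0.554 K apfu

Na2O (M=61.979): mol = 0.08116; Na = 0.16232, O = 0.08116.
K2O (M=94.195): mol = 0.10223; K = 0.20446, O = 0.10223.
Al2O3 (M=101.961): mol = 0.18625; Al = 0.37250, O = 0.55875.
SiO2 (M=60.083): mol = 1.10614; Si = 1.10614, O = 2.21228.
ΣO = 2.95442; factor = 8/ΣO = 2.70781.
K apfu = 0.20446 × 2.70781 = 0.554.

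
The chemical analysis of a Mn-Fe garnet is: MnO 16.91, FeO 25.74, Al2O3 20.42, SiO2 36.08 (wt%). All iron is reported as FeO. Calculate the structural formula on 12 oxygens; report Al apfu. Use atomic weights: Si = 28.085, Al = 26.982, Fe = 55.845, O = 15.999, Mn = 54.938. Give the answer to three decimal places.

2.004 Al apfu

MnO: 16.91/70.937 = 0.23838 mol → 0.23838 mol Mn, 0.23838 mol O.
FeO: 25.74/71.844 = 0.35828 mol → 0.35828 mol Fe, 0.35828 mol O.
Al2O3: 20.42/101.961 = 0.20027 mol → 0.40054 mol Al, 0.60081 mol O.
SiO2: 36.08/60.083 = 0.60050 mol → 0.60050 mol Si, 1.20100 mol O.
Total oxygen = 2.39847 mol. Normalization factor = 12/2.39847 = 5.00319.
Al per 12 O = 0.40054 × 5.00319 = 2.004.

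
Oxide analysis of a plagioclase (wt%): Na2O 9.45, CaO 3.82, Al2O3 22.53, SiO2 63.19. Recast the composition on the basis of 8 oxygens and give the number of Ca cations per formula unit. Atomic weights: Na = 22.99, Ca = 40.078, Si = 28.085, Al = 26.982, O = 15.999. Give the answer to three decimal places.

0.182 Ca apfu

Na2O (M=61.979): mol = 0.15247; Na = 0.30494, O = 0.15247.
CaO (M=56.077): mol = 0.06812; Ca = 0.06812, O = 0.06812.
Al2O3 (M=101.961): mol = 0.22097; Al = 0.44194, O = 0.66291.
SiO2 (M=60.083): mol = 1.05171; Si = 1.05171, O = 2.10342.
ΣO = 2.98692; factor = 8/ΣO = 2.67834.
Ca apfu = 0.06812 × 2.67834 = 0.182.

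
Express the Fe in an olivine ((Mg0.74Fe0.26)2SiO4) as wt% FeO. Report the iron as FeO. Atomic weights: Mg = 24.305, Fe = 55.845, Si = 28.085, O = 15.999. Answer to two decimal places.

23.78 wt%

Molar mass of (Mg0.74Fe0.26)2SiO4 = 1.48×24.305 + 0.52×55.845 + 1×28.085 + 4×15.999 = 157.092 g/mol.
Each formula unit contains 0.52 Fe, equivalent to 0.52/1 = 0.5200 mol FeO.
M(FeO) = 1×55.845 + 1×15.999 = 71.844 g/mol.
Mass of FeO per formula unit = 0.5200 × 71.844 = 37.359 g.
FeO wt% = 37.359 / 157.092 × 100 = 23.78%.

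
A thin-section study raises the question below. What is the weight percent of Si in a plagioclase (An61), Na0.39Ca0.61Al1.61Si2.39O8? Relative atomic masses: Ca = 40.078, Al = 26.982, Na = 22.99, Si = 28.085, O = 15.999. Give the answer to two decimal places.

24.68 mass %

M(Na0.39Ca0.61Al1.61Si2.39O8) = 271.970 g/mol.
Si contributes 2.39 × 28.085 = 67.123 g per mole.
67.123/271.970 = 0.2468 → 24.68%.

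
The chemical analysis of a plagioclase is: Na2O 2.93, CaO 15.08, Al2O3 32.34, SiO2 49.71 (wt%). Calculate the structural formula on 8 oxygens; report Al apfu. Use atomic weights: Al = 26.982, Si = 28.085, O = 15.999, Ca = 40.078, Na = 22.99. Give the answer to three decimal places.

1.737 Al apfu

Na2O: 2.93/61.979 = 0.04727 mol → 0.09454 mol Na, 0.04727 mol O.
CaO: 15.08/56.077 = 0.26892 mol → 0.26892 mol Ca, 0.26892 mol O.
Al2O3: 32.34/101.961 = 0.31718 mol → 0.63436 mol Al, 0.95154 mol O.
SiO2: 49.71/60.083 = 0.82736 mol → 0.82736 mol Si, 1.65472 mol O.
Total oxygen = 2.92245 mol. Normalization factor = 8/2.92245 = 2.73743.
Al per 8 O = 0.63436 × 2.73743 = 1.737.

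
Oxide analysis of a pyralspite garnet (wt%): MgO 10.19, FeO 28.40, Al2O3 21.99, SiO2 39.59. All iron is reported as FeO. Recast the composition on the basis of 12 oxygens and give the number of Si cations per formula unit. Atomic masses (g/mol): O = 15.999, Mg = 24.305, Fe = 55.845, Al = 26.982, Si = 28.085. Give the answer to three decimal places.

10.19 wt% MgO ÷ 40.304 g/mol = 0.25283 mol, giving 0.25283 Mg and 0.25283 O.
28.40 wt% FeO ÷ 71.844 g/mol = 0.39530 mol, giving 0.39530 Fe and 0.39530 O.
21.99 wt% Al2O3 ÷ 101.961 g/mol = 0.21567 mol, giving 0.43134 Al and 0.64701 O.
39.59 wt% SiO2 ÷ 60.083 g/mol = 0.65892 mol, giving 0.65892 Si and 1.31784 O.
Oxygen sums to 2.61298; scaling by 12/2.61298 = 4.59246 puts the formula on 12 O.
Si: 0.65892 × 4.59246 = 3.026 atoms per formula unit.

3.026 Si apfu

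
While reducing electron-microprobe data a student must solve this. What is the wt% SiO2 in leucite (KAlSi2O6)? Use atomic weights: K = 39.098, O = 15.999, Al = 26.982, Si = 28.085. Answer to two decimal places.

55.06 wt%

Molar mass of KAlSi2O6 = 1·39.098 + 1·26.982 + 2·28.085 + 6·15.999 = 218.244 g/mol.
Each formula unit contains 2 Si, equivalent to 2/1 = 2.0000 mol SiO2.
M(SiO2) = 1×28.085 + 2×15.999 = 60.083 g/mol.
Mass of SiO2 per formula unit = 2.0000 × 60.083 = 120.166 g.
SiO2 wt% = 120.166 / 218.244 × 100 = 55.06%.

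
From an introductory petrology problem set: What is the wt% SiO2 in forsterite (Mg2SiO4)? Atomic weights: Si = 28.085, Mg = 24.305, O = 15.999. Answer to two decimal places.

42.71 wt%

M(Mg2SiO4) = 140.691 g/mol; M(SiO2) = 60.083 g/mol.
Moles SiO2 per formula unit = 1 Si ÷ 1 = 1.0000.
SiO2 fraction = (1.0000 × 60.083) / 140.691 = 60.083/140.691 = 0.4271.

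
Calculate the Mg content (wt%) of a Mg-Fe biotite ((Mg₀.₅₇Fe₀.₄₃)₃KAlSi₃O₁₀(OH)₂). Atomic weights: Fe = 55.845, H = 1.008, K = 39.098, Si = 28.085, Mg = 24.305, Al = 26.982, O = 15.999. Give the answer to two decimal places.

Molar mass of (Mg₀.₅₇Fe₀.₄₃)₃KAlSi₃O₁₀(OH)₂: 1.71*24.305 + 1.29*55.845 + 1*39.098 + 1*26.982 + 3*28.085 + 12*15.999 + 2*1.008 = 457.941 g/mol.
Mass of Mg per formula unit: 1.71 × 24.305 = 41.562 g.
Weight fraction Mg = 41.562 / 457.941 = 0.0908.

9.08 wt%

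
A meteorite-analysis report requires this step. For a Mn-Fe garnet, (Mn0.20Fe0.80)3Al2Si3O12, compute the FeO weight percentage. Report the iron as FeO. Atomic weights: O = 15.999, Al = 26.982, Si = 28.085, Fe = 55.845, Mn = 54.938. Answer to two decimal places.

Molar mass of (Mn0.20Fe0.80)3Al2Si3O12 = 0.60·54.938 + 2.40·55.845 + 2·26.982 + 3·28.085 + 12·15.999 = 497.198 g/mol.
Each formula unit contains 2.40 Fe, equivalent to 2.40/1 = 2.4000 mol FeO.
M(FeO) = 1×55.845 + 1×15.999 = 71.844 g/mol.
Mass of FeO per formula unit = 2.4000 × 71.844 = 172.426 g.
FeO wt% = 172.426 / 497.198 × 100 = 34.68%.

34.68 wt%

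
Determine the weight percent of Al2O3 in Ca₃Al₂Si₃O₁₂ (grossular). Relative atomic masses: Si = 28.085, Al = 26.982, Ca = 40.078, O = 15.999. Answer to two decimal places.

Molar mass of Ca₃Al₂Si₃O₁₂ = 3·40.078 + 2·26.982 + 3·28.085 + 12·15.999 = 450.441 g/mol.
Each formula unit contains 2 Al, equivalent to 2/2 = 1.0000 mol Al2O3.
M(Al2O3) = 2×26.982 + 3×15.999 = 101.961 g/mol.
Mass of Al2O3 per formula unit = 1.0000 × 101.961 = 101.961 g.
Al2O3 wt% = 101.961 / 450.441 × 100 = 22.64%.

22.64 wt%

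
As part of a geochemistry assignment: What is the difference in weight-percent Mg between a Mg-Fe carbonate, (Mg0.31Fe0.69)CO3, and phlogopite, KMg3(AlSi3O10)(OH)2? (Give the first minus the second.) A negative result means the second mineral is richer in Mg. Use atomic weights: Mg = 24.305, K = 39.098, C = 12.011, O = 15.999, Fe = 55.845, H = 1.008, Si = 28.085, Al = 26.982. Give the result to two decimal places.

-10.37 percentage points

Mg in (Mg0.31Fe0.69)CO3: molar mass 106.076 g/mol; 0.31×24.305 = 7.535 g → 7.10 wt%.
Mg in KMg3(AlSi3O10)(OH)2: molar mass 417.254 g/mol; 3×24.305 = 72.915 g → 17.47 wt%.
Difference = 7.10 − 17.47 = -10.37 percentage points.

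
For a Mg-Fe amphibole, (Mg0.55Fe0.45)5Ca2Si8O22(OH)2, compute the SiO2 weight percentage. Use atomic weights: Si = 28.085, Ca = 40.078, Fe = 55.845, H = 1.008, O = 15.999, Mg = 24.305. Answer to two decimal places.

54.42 wt%

M((Mg0.55Fe0.45)5Ca2Si8O22(OH)2) = 883.318 g/mol; M(SiO2) = 60.083 g/mol.
Moles SiO2 per formula unit = 8 Si ÷ 1 = 8.0000.
SiO2 fraction = (8.0000 × 60.083) / 883.318 = 480.664/883.318 = 0.5442.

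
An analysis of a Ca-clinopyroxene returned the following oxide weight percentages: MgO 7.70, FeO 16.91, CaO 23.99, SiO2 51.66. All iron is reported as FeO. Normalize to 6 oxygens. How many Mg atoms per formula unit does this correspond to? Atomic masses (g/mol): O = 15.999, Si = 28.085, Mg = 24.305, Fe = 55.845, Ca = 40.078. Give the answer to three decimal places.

MgO (M=40.304): mol = 0.19105; Mg = 0.19105, O = 0.19105.
FeO (M=71.844): mol = 0.23537; Fe = 0.23537, O = 0.23537.
CaO (M=56.077): mol = 0.42780; Ca = 0.42780, O = 0.42780.
SiO2 (M=60.083): mol = 0.85981; Si = 0.85981, O = 1.71962.
ΣO = 2.57384; factor = 6/ΣO = 2.33115.
Mg apfu = 0.19105 × 2.33115 = 0.445.

0.445 Mg apfu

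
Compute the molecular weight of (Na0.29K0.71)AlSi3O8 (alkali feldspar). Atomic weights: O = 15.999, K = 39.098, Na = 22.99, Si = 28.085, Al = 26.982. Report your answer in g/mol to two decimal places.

The formula mass is the sum 0.29·22.99 + 0.71·39.098 + 1·26.982 + 3·28.085 + 8·15.999.

273.66 g/mol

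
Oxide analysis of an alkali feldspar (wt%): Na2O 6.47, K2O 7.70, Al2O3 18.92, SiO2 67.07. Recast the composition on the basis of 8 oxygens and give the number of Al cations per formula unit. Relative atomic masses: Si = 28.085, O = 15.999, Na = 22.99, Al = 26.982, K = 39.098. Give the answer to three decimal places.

Na2O (M=61.979): mol = 0.10439; Na = 0.20878, O = 0.10439.
K2O (M=94.195): mol = 0.08175; K = 0.16350, O = 0.08175.
Al2O3 (M=101.961): mol = 0.18556; Al = 0.37112, O = 0.55668.
SiO2 (M=60.083): mol = 1.11629; Si = 1.11629, O = 2.23258.
ΣO = 2.97540; factor = 8/ΣO = 2.68871.
Al apfu = 0.37112 × 2.68871 = 0.998.

0.998 Al apfu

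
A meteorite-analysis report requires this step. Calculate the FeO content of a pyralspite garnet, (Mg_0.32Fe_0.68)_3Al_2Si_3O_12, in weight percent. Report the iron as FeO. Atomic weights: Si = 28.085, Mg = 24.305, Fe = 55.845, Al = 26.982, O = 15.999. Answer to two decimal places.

Molar mass of (Mg_0.32Fe_0.68)_3Al_2Si_3O_12 = 0.96×24.305 + 2.04×55.845 + 2×26.982 + 3×28.085 + 12×15.999 = 467.464 g/mol.
Each formula unit contains 2.04 Fe, equivalent to 2.04/1 = 2.0400 mol FeO.
M(FeO) = 1×55.845 + 1×15.999 = 71.844 g/mol.
Mass of FeO per formula unit = 2.0400 × 71.844 = 146.562 g.
FeO wt% = 146.562 / 467.464 × 100 = 31.35%.

31.35 wt%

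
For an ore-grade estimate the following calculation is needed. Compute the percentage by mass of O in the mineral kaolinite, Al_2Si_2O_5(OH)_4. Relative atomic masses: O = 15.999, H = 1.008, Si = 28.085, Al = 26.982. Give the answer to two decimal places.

M(Al_2Si_2O_5(OH)_4) = 258.157 g/mol.
O contributes 9 × 15.999 = 143.991 g per mole.
143.991/258.157 = 0.5578 → 55.78%.

55.78 mass %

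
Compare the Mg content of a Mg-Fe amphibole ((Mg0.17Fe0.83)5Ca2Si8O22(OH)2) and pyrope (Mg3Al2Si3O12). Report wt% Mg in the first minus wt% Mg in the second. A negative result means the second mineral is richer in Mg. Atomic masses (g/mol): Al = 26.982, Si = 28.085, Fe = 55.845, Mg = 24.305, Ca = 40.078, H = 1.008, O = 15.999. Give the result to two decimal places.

M((Mg0.17Fe0.83)5Ca2Si8O22(OH)2) = 943.244 g/mol, so wt% Mg = 20.659/943.244 × 100 = 2.19%.
M(Mg3Al2Si3O12) = 403.122 g/mol, so wt% Mg = 72.915/403.122 × 100 = 18.09%.
2.19 − 18.09 = -15.90 pp.

-15.90 percentage points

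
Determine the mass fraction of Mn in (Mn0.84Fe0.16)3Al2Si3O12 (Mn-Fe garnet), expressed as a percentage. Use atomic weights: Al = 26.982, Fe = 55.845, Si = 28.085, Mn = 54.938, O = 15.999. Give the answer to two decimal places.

Formula mass = 2.52×54.938 + 0.48×55.845 + 2×26.982 + 3×28.085 + 12×15.999 = 495.456 g/mol, of which 138.444 g is Mn.
So Mn makes up 138.444/495.456 = 0.2794 of the mass, i.e. 27.94%.

27.94 weight percent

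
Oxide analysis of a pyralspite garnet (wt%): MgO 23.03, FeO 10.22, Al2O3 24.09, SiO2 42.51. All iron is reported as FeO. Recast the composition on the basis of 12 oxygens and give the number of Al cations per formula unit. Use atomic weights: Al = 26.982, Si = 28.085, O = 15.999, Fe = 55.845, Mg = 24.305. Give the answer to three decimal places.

1.998 Al apfu

MgO: 23.03/40.304 = 0.57141 mol → 0.57141 mol Mg, 0.57141 mol O.
FeO: 10.22/71.844 = 0.14225 mol → 0.14225 mol Fe, 0.14225 mol O.
Al2O3: 24.09/101.961 = 0.23627 mol → 0.47254 mol Al, 0.70881 mol O.
SiO2: 42.51/60.083 = 0.70752 mol → 0.70752 mol Si, 1.41504 mol O.
Total oxygen = 2.83751 mol. Normalization factor = 12/2.83751 = 4.22906.
Al per 12 O = 0.47254 × 4.22906 = 1.998.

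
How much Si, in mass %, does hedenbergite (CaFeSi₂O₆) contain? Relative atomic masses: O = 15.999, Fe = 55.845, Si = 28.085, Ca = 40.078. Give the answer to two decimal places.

Molar mass of CaFeSi₂O₆: 1·40.078 + 1·55.845 + 2·28.085 + 6·15.999 = 248.087 g/mol.
Mass of Si per formula unit: 2 × 28.085 = 56.170 g.
Weight fraction Si = 56.170 / 248.087 = 0.2264.

22.64 mass %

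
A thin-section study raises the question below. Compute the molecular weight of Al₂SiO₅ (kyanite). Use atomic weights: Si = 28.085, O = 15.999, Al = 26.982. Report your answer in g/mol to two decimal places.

162.04 g/mol

The formula mass is the sum 2(26.982) + 1(28.085) + 5(15.999).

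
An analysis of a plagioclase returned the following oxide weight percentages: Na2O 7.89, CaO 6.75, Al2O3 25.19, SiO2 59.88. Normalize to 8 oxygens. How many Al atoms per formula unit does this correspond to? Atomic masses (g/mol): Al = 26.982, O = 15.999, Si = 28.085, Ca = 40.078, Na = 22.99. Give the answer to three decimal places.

7.89 wt% Na2O ÷ 61.979 g/mol = 0.12730 mol, giving 0.25460 Na and 0.12730 O.
6.75 wt% CaO ÷ 56.077 g/mol = 0.12037 mol, giving 0.12037 Ca and 0.12037 O.
25.19 wt% Al2O3 ÷ 101.961 g/mol = 0.24706 mol, giving 0.49412 Al and 0.74118 O.
59.88 wt% SiO2 ÷ 60.083 g/mol = 0.99662 mol, giving 0.99662 Si and 1.99324 O.
Oxygen sums to 2.98209; scaling by 8/2.98209 = 2.68268 puts the formula on 8 O.
Al: 0.49412 × 2.68268 = 1.326 atoms per formula unit.

1.326 Al apfu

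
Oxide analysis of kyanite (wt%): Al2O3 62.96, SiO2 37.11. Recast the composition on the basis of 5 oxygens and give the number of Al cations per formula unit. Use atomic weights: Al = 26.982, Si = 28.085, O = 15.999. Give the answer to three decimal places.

Al2O3: 62.96/101.961 = 0.61749 mol → 1.23498 mol Al, 1.85247 mol O.
SiO2: 37.11/60.083 = 0.61765 mol → 0.61765 mol Si, 1.23530 mol O.
Total oxygen = 3.08777 mol. Normalization factor = 5/3.08777 = 1.61929.
Al per 5 O = 1.23498 × 1.61929 = 2.000.

2.000 Al apfu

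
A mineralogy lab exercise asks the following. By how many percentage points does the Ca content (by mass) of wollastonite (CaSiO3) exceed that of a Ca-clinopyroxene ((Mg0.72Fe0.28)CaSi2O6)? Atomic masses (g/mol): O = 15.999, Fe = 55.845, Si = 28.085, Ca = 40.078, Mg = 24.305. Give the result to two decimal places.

16.72 percentage points

First mineral: 40.078 g Ca in 116.160 g formula = 34.50 wt% Ca.
Second mineral: 40.078 g Ca in 225.378 g formula = 17.78 wt% Ca.
34.50% − 17.78% gives a difference of 16.72 percentage points.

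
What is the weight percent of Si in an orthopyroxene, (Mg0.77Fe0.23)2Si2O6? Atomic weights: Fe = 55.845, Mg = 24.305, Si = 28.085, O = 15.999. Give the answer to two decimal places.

Molar mass of (Mg0.77Fe0.23)2Si2O6: 1.54*24.305 + 0.46*55.845 + 2*28.085 + 6*15.999 = 215.282 g/mol.
Mass of Si per formula unit: 2 × 28.085 = 56.170 g.
Weight fraction Si = 56.170 / 215.282 = 0.2609.

26.09 wt%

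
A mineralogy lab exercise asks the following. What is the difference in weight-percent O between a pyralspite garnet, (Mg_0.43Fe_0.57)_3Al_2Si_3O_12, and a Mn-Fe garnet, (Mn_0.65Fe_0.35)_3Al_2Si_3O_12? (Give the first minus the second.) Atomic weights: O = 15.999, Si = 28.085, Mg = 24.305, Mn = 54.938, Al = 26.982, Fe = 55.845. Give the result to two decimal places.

M((Mg_0.43Fe_0.57)_3Al_2Si_3O_12) = 457.055 g/mol, so wt% O = 191.988/457.055 × 100 = 42.01%.
M((Mn_0.65Fe_0.35)_3Al_2Si_3O_12) = 495.973 g/mol, so wt% O = 191.988/495.973 × 100 = 38.71%.
42.01 − 38.71 = 3.30 pp.

3.30 percentage points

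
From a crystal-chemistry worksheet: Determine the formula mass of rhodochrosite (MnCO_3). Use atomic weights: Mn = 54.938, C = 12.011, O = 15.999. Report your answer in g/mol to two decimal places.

114.95 g/mol

Mn: 1 × 54.938 = 54.9380
C: 1 × 12.011 = 12.0110
O: 3 × 15.999 = 47.9970
Summing the contributions gives the formula mass.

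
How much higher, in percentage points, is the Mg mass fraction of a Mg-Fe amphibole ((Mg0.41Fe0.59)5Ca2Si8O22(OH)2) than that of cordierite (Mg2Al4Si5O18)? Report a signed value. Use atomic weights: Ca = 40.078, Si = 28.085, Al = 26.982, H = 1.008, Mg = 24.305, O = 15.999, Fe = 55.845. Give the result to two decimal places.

First mineral: 49.825 g Mg in 905.396 g formula = 5.50 wt% Mg.
Second mineral: 48.610 g Mg in 584.945 g formula = 8.31 wt% Mg.
5.50% − 8.31% gives a difference of -2.81 percentage points.

-2.81 percentage points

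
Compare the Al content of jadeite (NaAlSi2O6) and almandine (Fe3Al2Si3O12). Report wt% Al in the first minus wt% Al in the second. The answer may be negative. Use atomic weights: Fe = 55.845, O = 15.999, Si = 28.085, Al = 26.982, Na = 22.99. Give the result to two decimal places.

2.51 percentage points

Al in NaAlSi2O6: molar mass 202.136 g/mol; 1×26.982 = 26.982 g → 13.35 wt%.
Al in Fe3Al2Si3O12: molar mass 497.742 g/mol; 2×26.982 = 53.964 g → 10.84 wt%.
Difference = 13.35 − 10.84 = 2.51 percentage points.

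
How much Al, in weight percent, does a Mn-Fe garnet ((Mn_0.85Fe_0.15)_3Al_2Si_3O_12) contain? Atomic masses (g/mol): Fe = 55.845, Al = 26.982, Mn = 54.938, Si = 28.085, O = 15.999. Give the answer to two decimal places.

M((Mn_0.85Fe_0.15)_3Al_2Si_3O_12) = 495.429 g/mol.
Al contributes 2 × 26.982 = 53.964 g per mole.
53.964/495.429 = 0.1089 → 10.89%.

10.89 weight percent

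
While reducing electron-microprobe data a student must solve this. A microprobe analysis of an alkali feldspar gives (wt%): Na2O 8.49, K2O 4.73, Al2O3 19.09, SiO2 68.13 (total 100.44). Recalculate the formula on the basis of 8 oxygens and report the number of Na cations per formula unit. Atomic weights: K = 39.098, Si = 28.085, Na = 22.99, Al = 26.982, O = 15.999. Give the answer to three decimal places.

0.727 Na apfu

Na2O (M=61.979): mol = 0.13698; Na = 0.27396, O = 0.13698.
K2O (M=94.195): mol = 0.05021; K = 0.10042, O = 0.05021.
Al2O3 (M=101.961): mol = 0.18723; Al = 0.37446, O = 0.56169.
SiO2 (M=60.083): mol = 1.13393; Si = 1.13393, O = 2.26786.
ΣO = 3.01674; factor = 8/ΣO = 2.65187.
Na apfu = 0.27396 × 2.65187 = 0.727.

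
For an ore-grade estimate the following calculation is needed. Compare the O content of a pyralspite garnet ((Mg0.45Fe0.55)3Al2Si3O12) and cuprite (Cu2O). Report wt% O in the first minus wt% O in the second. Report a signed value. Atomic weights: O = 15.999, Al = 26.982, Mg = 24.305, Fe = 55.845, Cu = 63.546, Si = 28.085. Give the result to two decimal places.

M((Mg0.45Fe0.55)3Al2Si3O12) = 455.163 g/mol, so wt% O = 191.988/455.163 × 100 = 42.18%.
M(Cu2O) = 143.091 g/mol, so wt% O = 15.999/143.091 × 100 = 11.18%.
42.18 − 11.18 = 31.00 pp.

31.00 percentage points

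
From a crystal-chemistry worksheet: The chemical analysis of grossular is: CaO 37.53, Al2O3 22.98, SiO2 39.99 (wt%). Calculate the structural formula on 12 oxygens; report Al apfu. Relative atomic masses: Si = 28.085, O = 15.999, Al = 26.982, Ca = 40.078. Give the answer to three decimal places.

2.021 Al apfu

CaO: 37.53/56.077 = 0.66926 mol → 0.66926 mol Ca, 0.66926 mol O.
Al2O3: 22.98/101.961 = 0.22538 mol → 0.45076 mol Al, 0.67614 mol O.
SiO2: 39.99/60.083 = 0.66558 mol → 0.66558 mol Si, 1.33116 mol O.
Total oxygen = 2.67656 mol. Normalization factor = 12/2.67656 = 4.48337.
Al per 12 O = 0.45076 × 4.48337 = 2.021.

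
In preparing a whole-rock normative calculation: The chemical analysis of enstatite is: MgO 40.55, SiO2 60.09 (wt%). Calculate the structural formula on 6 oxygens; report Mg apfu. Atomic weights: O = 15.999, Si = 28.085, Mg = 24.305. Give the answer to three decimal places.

MgO (M=40.304): mol = 1.00610; Mg = 1.00610, O = 1.00610.
SiO2 (M=60.083): mol = 1.00012; Si = 1.00012, O = 2.00024.
ΣO = 3.00634; factor = 6/ΣO = 1.99578.
Mg apfu = 1.00610 × 1.99578 = 2.008.

2.008 Mg apfu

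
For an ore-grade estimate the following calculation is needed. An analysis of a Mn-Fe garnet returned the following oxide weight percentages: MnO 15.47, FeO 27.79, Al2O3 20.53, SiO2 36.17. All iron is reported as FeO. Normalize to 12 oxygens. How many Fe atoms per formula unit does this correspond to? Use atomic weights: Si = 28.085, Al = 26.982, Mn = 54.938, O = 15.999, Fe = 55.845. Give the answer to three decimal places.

1.924 Fe apfu

15.47 wt% MnO ÷ 70.937 g/mol = 0.21808 mol, giving 0.21808 Mn and 0.21808 O.
27.79 wt% FeO ÷ 71.844 g/mol = 0.38681 mol, giving 0.38681 Fe and 0.38681 O.
20.53 wt% Al2O3 ÷ 101.961 g/mol = 0.20135 mol, giving 0.40270 Al and 0.60405 O.
36.17 wt% SiO2 ÷ 60.083 g/mol = 0.60200 mol, giving 0.60200 Si and 1.20400 O.
Oxygen sums to 2.41294; scaling by 12/2.41294 = 4.97319 puts the formula on 12 O.
Fe: 0.38681 × 4.97319 = 1.924 atoms per formula unit.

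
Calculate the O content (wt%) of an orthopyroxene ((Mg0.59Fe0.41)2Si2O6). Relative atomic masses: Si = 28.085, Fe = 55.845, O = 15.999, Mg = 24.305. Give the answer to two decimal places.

Formula mass = 1.18×24.305 + 0.82×55.845 + 2×28.085 + 6×15.999 = 226.637 g/mol, of which 95.994 g is O.
So O makes up 95.994/226.637 = 0.4236 of the mass, i.e. 42.36%.

42.36 wt%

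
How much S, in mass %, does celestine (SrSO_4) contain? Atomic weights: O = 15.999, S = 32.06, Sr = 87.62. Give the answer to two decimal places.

17.45 mass %

Formula mass = 1*87.62 + 1*32.06 + 4*15.999 = 183.676 g/mol, of which 32.060 g is S.
So S makes up 32.060/183.676 = 0.1745 of the mass, i.e. 17.45%.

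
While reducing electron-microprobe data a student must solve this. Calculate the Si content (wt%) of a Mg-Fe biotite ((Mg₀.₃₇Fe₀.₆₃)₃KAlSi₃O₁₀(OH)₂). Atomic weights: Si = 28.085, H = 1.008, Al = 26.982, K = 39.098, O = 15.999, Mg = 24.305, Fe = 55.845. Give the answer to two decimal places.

17.67 wt%

Formula mass = 1.11×24.305 + 1.89×55.845 + 1×39.098 + 1×26.982 + 3×28.085 + 12×15.999 + 2×1.008 = 476.865 g/mol, of which 84.255 g is Si.
So Si makes up 84.255/476.865 = 0.1767 of the mass, i.e. 17.67%.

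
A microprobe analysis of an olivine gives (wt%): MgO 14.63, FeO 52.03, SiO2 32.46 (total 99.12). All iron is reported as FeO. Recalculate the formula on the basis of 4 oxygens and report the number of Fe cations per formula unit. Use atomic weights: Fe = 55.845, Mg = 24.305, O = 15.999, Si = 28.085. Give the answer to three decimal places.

MgO: 14.63/40.304 = 0.36299 mol → 0.36299 mol Mg, 0.36299 mol O.
FeO: 52.03/71.844 = 0.72421 mol → 0.72421 mol Fe, 0.72421 mol O.
SiO2: 32.46/60.083 = 0.54025 mol → 0.54025 mol Si, 1.08050 mol O.
Total oxygen = 2.16770 mol. Normalization factor = 4/2.16770 = 1.84527.
Fe per 4 O = 0.72421 × 1.84527 = 1.336.

1.336 Fe apfu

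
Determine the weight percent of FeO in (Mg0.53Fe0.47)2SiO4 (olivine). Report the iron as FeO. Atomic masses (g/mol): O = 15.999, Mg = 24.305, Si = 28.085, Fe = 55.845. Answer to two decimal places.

39.65 wt%

M((Mg0.53Fe0.47)2SiO4) = 170.339 g/mol; M(FeO) = 71.844 g/mol.
Moles FeO per formula unit = 0.94 Fe ÷ 1 = 0.9400.
FeO fraction = (0.9400 × 71.844) / 170.339 = 67.533/170.339 = 0.3965.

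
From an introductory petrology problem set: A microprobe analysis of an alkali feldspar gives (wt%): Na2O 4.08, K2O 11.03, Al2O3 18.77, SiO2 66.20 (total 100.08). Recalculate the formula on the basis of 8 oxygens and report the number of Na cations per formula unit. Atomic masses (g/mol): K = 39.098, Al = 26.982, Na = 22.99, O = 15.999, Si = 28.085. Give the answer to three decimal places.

Na2O (M=61.979): mol = 0.06583; Na = 0.13166, O = 0.06583.
K2O (M=94.195): mol = 0.11710; K = 0.23420, O = 0.11710.
Al2O3 (M=101.961): mol = 0.18409; Al = 0.36818, O = 0.55227.
SiO2 (M=60.083): mol = 1.10181; Si = 1.10181, O = 2.20362.
ΣO = 2.93882; factor = 8/ΣO = 2.72218.
Na apfu = 0.13166 × 2.72218 = 0.358.

0.358 Na apfu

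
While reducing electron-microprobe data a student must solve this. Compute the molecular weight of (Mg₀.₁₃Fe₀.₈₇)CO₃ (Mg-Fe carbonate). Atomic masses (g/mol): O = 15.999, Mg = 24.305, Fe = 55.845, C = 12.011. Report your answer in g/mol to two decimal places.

111.75 g/mol

M = 0.13*24.305 + 0.87*55.845 + 1*12.011 + 3*15.999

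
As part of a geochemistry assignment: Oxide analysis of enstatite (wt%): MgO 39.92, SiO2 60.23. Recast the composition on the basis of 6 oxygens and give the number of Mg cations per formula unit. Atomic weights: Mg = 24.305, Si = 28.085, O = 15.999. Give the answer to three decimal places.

1.984 Mg apfu

MgO (M=40.304): mol = 0.99047; Mg = 0.99047, O = 0.99047.
SiO2 (M=60.083): mol = 1.00245; Si = 1.00245, O = 2.00490.
ΣO = 2.99537; factor = 6/ΣO = 2.00309.
Mg apfu = 0.99047 × 2.00309 = 1.984.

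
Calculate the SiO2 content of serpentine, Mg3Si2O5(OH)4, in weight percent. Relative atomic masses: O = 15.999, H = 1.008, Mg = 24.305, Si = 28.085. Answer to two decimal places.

M(Mg3Si2O5(OH)4) = 277.108 g/mol; M(SiO2) = 60.083 g/mol.
Moles SiO2 per formula unit = 2 Si ÷ 1 = 2.0000.
SiO2 fraction = (2.0000 × 60.083) / 277.108 = 120.166/277.108 = 0.4336.

43.36 wt%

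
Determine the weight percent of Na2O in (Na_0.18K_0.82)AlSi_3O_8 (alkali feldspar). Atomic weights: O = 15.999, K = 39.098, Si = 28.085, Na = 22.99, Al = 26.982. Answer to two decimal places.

2.03 wt%

Molar mass of (Na_0.18K_0.82)AlSi_3O_8 = 0.18×22.99 + 0.82×39.098 + 1×26.982 + 3×28.085 + 8×15.999 = 275.428 g/mol.
Each formula unit contains 0.18 Na, equivalent to 0.18/2 = 0.0900 mol Na2O.
M(Na2O) = 2×22.99 + 1×15.999 = 61.979 g/mol.
Mass of Na2O per formula unit = 0.0900 × 61.979 = 5.578 g.
Na2O wt% = 5.578 / 275.428 × 100 = 2.03%.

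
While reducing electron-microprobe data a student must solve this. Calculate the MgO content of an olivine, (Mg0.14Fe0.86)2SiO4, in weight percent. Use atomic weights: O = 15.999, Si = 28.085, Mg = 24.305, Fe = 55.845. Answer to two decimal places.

Formula mass = 194.940 g/mol.
0.28 Mg → 0.2800 mol MgO per formula unit; M(MgO) = 40.304, so MgO mass = 11.285 g.
11.285/194.940 × 100 = 5.79 wt%.

5.79 wt%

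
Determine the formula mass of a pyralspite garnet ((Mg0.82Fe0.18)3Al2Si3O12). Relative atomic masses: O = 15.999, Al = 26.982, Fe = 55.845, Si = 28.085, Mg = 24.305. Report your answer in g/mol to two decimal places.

420.15 g/mol

The formula mass is the sum 2.46*24.305 + 0.54*55.845 + 2*26.982 + 3*28.085 + 12*15.999.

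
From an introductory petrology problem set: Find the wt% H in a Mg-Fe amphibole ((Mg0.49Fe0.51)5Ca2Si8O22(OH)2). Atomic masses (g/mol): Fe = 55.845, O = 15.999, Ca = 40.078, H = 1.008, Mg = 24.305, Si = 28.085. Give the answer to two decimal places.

Formula mass = 2.45·24.305 + 2.55·55.845 + 2·40.078 + 8·28.085 + 24·15.999 + 2·1.008 = 892.780 g/mol, of which 2.016 g is H.
So H makes up 2.016/892.780 = 0.0023 of the mass, i.e. 0.23%.

0.23 wt%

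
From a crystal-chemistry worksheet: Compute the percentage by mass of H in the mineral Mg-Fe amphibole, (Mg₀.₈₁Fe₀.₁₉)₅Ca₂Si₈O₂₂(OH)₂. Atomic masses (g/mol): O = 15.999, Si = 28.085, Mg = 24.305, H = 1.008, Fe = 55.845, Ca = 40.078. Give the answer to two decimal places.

0.24 weight percent

Formula mass = 4.05×24.305 + 0.95×55.845 + 2×40.078 + 8×28.085 + 24×15.999 + 2×1.008 = 842.316 g/mol, of which 2.016 g is H.
So H makes up 2.016/842.316 = 0.0024 of the mass, i.e. 0.24%.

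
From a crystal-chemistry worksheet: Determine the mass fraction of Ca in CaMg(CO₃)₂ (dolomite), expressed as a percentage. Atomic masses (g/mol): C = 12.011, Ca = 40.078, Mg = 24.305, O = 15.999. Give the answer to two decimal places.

21.73 mass %

Formula mass = 1*40.078 + 1*24.305 + 2*12.011 + 6*15.999 = 184.399 g/mol, of which 40.078 g is Ca.
So Ca makes up 40.078/184.399 = 0.2173 of the mass, i.e. 21.73%.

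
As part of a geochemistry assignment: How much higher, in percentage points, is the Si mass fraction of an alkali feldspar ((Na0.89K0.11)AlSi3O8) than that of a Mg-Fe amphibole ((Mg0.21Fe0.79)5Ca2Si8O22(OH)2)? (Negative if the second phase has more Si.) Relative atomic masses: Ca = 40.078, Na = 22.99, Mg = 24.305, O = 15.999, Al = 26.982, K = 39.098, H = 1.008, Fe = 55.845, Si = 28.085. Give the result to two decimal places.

First mineral: 84.255 g Si in 263.991 g formula = 31.92 wt% Si.
Second mineral: 224.680 g Si in 936.936 g formula = 23.98 wt% Si.
31.92% − 23.98% gives a difference of 7.94 percentage points.

7.94 percentage points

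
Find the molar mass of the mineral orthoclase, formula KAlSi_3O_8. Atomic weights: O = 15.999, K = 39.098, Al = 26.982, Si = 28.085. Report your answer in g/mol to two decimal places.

278.33 g/mol

K: 1 × 39.098 = 39.0980
Al: 1 × 26.982 = 26.9820
Si: 3 × 28.085 = 84.2550
O: 8 × 15.999 = 127.9920
Summing the contributions gives the formula mass.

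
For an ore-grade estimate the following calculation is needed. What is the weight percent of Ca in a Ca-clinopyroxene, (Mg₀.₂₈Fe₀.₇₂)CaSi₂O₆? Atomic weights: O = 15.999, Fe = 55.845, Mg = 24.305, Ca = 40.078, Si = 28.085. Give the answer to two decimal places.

M((Mg₀.₂₈Fe₀.₇₂)CaSi₂O₆) = 239.256 g/mol.
Ca contributes 1 × 40.078 = 40.078 g per mole.
40.078/239.256 = 0.1675 → 16.75%.

16.75 weight percent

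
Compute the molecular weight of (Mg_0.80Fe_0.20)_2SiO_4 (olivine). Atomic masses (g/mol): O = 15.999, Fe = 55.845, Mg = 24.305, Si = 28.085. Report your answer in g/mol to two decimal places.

Mg: 1.60 × 24.305 = 38.8880
Fe: 0.40 × 55.845 = 22.3380
Si: 1 × 28.085 = 28.0850
O: 4 × 15.999 = 63.9960
Summing the contributions gives the formula mass.

153.31 g/mol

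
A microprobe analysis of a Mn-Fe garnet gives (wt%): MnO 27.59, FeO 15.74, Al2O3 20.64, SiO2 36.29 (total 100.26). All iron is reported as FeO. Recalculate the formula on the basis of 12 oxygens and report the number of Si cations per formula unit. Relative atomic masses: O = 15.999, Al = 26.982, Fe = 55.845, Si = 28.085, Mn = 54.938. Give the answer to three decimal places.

MnO: 27.59/70.937 = 0.38894 mol → 0.38894 mol Mn, 0.38894 mol O.
FeO: 15.74/71.844 = 0.21909 mol → 0.21909 mol Fe, 0.21909 mol O.
Al2O3: 20.64/101.961 = 0.20243 mol → 0.40486 mol Al, 0.60729 mol O.
SiO2: 36.29/60.083 = 0.60400 mol → 0.60400 mol Si, 1.20800 mol O.
Total oxygen = 2.42332 mol. Normalization factor = 12/2.42332 = 4.95188.
Si per 12 O = 0.60400 × 4.95188 = 2.991.

2.991 Si apfu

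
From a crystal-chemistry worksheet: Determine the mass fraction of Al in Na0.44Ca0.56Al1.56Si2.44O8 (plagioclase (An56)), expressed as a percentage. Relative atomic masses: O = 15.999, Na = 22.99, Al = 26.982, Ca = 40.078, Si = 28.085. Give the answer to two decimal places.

M(Na0.44Ca0.56Al1.56Si2.44O8) = 271.171 g/mol.
Al contributes 1.56 × 26.982 = 42.092 g per mole.
42.092/271.171 = 0.1552 → 15.52%.

15.52 wt%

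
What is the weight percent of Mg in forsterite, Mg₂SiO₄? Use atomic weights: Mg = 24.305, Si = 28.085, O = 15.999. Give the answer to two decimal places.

34.55 mass %

M(Mg₂SiO₄) = 140.691 g/mol.
Mg contributes 2 × 24.305 = 48.610 g per mole.
48.610/140.691 = 0.3455 → 34.55%.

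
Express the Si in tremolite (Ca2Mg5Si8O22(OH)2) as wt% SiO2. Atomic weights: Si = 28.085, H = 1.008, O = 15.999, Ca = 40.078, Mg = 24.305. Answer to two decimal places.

Formula mass = 812.353 g/mol.
8 Si → 8.0000 mol SiO2 per formula unit; M(SiO2) = 60.083, so SiO2 mass = 480.664 g.
480.664/812.353 × 100 = 59.17 wt%.

59.17 wt%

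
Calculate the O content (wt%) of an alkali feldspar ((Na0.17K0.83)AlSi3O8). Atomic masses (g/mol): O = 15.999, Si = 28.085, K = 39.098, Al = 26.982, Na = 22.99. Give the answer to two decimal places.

M((Na0.17K0.83)AlSi3O8) = 275.589 g/mol.
O contributes 8 × 15.999 = 127.992 g per mole.
127.992/275.589 = 0.4644 → 46.44%.

46.44 wt%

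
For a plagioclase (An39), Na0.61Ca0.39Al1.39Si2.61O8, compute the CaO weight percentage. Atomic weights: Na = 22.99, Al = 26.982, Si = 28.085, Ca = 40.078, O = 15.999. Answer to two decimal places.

8.15 wt%

Formula mass = 268.453 g/mol.
0.39 Ca → 0.3900 mol CaO per formula unit; M(CaO) = 56.077, so CaO mass = 21.870 g.
21.870/268.453 × 100 = 8.15 wt%.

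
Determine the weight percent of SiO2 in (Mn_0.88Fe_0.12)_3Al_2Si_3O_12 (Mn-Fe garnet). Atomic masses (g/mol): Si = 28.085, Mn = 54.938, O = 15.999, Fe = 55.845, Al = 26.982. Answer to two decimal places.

M((Mn_0.88Fe_0.12)_3Al_2Si_3O_12) = 495.348 g/mol; M(SiO2) = 60.083 g/mol.
Moles SiO2 per formula unit = 3 Si ÷ 1 = 3.0000.
SiO2 fraction = (3.0000 × 60.083) / 495.348 = 180.249/495.348 = 0.3639.

36.39 wt%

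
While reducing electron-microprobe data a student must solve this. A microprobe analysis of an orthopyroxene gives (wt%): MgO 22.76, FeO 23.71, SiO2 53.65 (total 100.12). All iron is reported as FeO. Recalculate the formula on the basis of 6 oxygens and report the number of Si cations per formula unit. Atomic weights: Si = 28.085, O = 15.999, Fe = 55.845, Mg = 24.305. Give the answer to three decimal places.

1.999 Si apfu

MgO: 22.76/40.304 = 0.56471 mol → 0.56471 mol Mg, 0.56471 mol O.
FeO: 23.71/71.844 = 0.33002 mol → 0.33002 mol Fe, 0.33002 mol O.
SiO2: 53.65/60.083 = 0.89293 mol → 0.89293 mol Si, 1.78586 mol O.
Total oxygen = 2.68059 mol. Normalization factor = 6/2.68059 = 2.23831.
Si per 6 O = 0.89293 × 2.23831 = 1.999.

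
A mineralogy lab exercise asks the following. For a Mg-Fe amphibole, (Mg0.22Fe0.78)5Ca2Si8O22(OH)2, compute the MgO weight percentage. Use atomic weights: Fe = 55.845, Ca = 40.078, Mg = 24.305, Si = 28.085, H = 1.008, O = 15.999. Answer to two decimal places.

4.74 wt%

Molar mass of (Mg0.22Fe0.78)5Ca2Si8O22(OH)2 = 1.10×24.305 + 3.90×55.845 + 2×40.078 + 8×28.085 + 24×15.999 + 2×1.008 = 935.359 g/mol.
Each formula unit contains 1.10 Mg, equivalent to 1.10/1 = 1.1000 mol MgO.
M(MgO) = 1×24.305 + 1×15.999 = 40.304 g/mol.
Mass of MgO per formula unit = 1.1000 × 40.304 = 44.334 g.
MgO wt% = 44.334 / 935.359 × 100 = 4.74%.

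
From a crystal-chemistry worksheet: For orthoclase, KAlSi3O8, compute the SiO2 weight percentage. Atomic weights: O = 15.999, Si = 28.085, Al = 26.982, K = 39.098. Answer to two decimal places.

64.76 wt%

M(KAlSi3O8) = 278.327 g/mol; M(SiO2) = 60.083 g/mol.
Moles SiO2 per formula unit = 3 Si ÷ 1 = 3.0000.
SiO2 fraction = (3.0000 × 60.083) / 278.327 = 180.249/278.327 = 0.6476.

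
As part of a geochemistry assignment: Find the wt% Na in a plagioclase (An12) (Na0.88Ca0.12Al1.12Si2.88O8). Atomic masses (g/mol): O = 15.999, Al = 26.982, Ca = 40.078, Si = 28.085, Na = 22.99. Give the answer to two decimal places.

7.66 weight percent

Molar mass of Na0.88Ca0.12Al1.12Si2.88O8: 0.88·22.99 + 0.12·40.078 + 1.12·26.982 + 2.88·28.085 + 8·15.999 = 264.137 g/mol.
Mass of Na per formula unit: 0.88 × 22.99 = 20.231 g.
Weight fraction Na = 20.231 / 264.137 = 0.0766.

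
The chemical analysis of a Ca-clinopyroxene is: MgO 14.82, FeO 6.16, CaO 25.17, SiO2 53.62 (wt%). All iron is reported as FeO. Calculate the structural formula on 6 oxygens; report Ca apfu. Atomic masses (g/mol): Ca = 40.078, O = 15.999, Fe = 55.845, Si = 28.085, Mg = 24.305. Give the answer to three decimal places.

1.002 Ca apfu

MgO (M=40.304): mol = 0.36771; Mg = 0.36771, O = 0.36771.
FeO (M=71.844): mol = 0.08574; Fe = 0.08574, O = 0.08574.
CaO (M=56.077): mol = 0.44885; Ca = 0.44885, O = 0.44885.
SiO2 (M=60.083): mol = 0.89243; Si = 0.89243, O = 1.78486.
ΣO = 2.68716; factor = 6/ΣO = 2.23284.
Ca apfu = 0.44885 × 2.23284 = 1.002.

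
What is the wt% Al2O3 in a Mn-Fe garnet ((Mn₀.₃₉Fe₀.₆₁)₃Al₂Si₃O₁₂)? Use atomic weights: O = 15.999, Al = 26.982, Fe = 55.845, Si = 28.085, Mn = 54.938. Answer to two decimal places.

20.53 wt%

M((Mn₀.₃₉Fe₀.₆₁)₃Al₂Si₃O₁₂) = 496.681 g/mol; M(Al2O3) = 101.961 g/mol.
Moles Al2O3 per formula unit = 2 Al ÷ 2 = 1.0000.
Al2O3 fraction = (1.0000 × 101.961) / 496.681 = 101.961/496.681 = 0.2053.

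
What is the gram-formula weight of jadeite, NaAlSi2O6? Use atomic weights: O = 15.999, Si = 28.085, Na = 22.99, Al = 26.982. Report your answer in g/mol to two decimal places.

The formula mass is the sum 1*22.99 + 1*26.982 + 2*28.085 + 6*15.999.

202.14 g/mol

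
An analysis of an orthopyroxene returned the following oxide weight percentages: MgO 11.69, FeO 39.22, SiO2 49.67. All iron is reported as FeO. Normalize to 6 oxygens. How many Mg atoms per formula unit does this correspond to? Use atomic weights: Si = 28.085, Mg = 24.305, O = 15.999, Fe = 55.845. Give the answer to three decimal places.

11.69 wt% MgO ÷ 40.304 g/mol = 0.29005 mol, giving 0.29005 Mg and 0.29005 O.
39.22 wt% FeO ÷ 71.844 g/mol = 0.54591 mol, giving 0.54591 Fe and 0.54591 O.
49.67 wt% SiO2 ÷ 60.083 g/mol = 0.82669 mol, giving 0.82669 Si and 1.65338 O.
Oxygen sums to 2.48934; scaling by 6/2.48934 = 2.41028 puts the formula on 6 O.
Mg: 0.29005 × 2.41028 = 0.699 atoms per formula unit.

0.699 Mg apfu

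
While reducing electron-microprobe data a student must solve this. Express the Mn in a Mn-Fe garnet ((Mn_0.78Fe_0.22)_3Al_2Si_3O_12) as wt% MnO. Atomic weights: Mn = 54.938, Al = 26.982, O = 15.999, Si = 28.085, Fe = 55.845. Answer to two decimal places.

Formula mass = 495.620 g/mol.
2.34 Mn → 2.3400 mol MnO per formula unit; M(MnO) = 70.937, so MnO mass = 165.993 g.
165.993/495.620 × 100 = 33.49 wt%.

33.49 wt%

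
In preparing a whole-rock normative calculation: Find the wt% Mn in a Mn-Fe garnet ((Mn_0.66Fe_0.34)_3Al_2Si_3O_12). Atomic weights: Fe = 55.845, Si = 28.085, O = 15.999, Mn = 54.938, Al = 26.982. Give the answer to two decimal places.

21.93 mass %

Molar mass of (Mn_0.66Fe_0.34)_3Al_2Si_3O_12: 1.98*54.938 + 1.02*55.845 + 2*26.982 + 3*28.085 + 12*15.999 = 495.946 g/mol.
Mass of Mn per formula unit: 1.98 × 54.938 = 108.777 g.
Weight fraction Mn = 108.777 / 495.946 = 0.2193.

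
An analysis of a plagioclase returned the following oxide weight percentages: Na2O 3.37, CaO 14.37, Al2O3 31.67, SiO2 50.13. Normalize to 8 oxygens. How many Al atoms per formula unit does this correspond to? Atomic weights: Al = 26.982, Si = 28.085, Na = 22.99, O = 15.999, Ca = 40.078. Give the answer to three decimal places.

1.707 Al apfu

3.37 wt% Na2O ÷ 61.979 g/mol = 0.05437 mol, giving 0.10874 Na and 0.05437 O.
14.37 wt% CaO ÷ 56.077 g/mol = 0.25625 mol, giving 0.25625 Ca and 0.25625 O.
31.67 wt% Al2O3 ÷ 101.961 g/mol = 0.31061 mol, giving 0.62122 Al and 0.93183 O.
50.13 wt% SiO2 ÷ 60.083 g/mol = 0.83435 mol, giving 0.83435 Si and 1.66870 O.
Oxygen sums to 2.91115; scaling by 8/2.91115 = 2.74805 puts the formula on 8 O.
Al: 0.62122 × 2.74805 = 1.707 atoms per formula unit.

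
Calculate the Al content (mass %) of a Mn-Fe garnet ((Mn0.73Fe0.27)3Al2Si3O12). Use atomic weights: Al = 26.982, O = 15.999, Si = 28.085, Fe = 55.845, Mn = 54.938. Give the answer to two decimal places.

M((Mn0.73Fe0.27)3Al2Si3O12) = 495.756 g/mol.
Al contributes 2 × 26.982 = 53.964 g per mole.
53.964/495.756 = 0.1089 → 10.89%.

10.89 mass %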